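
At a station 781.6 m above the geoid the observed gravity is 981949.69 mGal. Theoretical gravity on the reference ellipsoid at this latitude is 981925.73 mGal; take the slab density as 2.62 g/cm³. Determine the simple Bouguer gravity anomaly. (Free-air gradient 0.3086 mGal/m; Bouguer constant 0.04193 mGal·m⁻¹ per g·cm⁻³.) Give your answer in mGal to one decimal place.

Free-air correction = 0.3086 × 781.6 = 241.20 mGal
Free-air anomaly = 981949.69 − 981925.73 + (241.20) = 265.16 mGal
Bouguer slab correction = 0.04193 × 2.62 × 781.6 = 85.86 mGal
Simple Bouguer anomaly = 265.16 − (85.86) = 179.30 mGal

179.3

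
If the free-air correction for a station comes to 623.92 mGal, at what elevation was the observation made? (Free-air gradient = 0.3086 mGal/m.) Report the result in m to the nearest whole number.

2022

h = 623.92 / 0.3086 = 2021.78 m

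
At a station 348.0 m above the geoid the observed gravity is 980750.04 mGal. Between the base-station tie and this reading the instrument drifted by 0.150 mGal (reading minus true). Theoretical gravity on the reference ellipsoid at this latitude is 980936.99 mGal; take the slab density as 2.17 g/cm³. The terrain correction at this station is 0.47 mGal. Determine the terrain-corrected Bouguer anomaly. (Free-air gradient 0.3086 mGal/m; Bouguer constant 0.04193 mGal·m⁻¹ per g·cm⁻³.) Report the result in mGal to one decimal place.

Drift-corrected reading = 980750.04 − (0.150) = 980749.890 mGal
Free-air correction = 0.3086 × 348.0 = 107.39 mGal
Free-air anomaly = 980749.890 − 980936.99 + (107.39) = -79.710 mGal
Bouguer slab correction = 0.04193 × 2.17 × 348.0 = 31.66 mGal
Simple Bouguer anomaly = -79.710 − (31.66) = -111.370 mGal
Complete Bouguer anomaly = -111.370 + 0.47 = -110.900 mGal

-110.9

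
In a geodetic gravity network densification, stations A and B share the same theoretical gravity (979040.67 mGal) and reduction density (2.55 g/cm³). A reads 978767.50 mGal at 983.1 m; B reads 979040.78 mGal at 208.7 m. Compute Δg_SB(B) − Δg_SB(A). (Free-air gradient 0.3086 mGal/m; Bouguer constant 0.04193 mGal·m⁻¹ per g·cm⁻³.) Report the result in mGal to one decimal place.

Δg_SB(A) = 978767.50 − 979040.67 + 0.3086×983.1 − 0.04193×2.55×983.1 = -74.90 mGal
Δg_SB(B) = 979040.78 − 979040.67 + 0.3086×208.7 − 0.04193×2.55×208.7 = 42.20 mGal
Difference = 42.20 − (-74.90) = 117.10 mGal

117.1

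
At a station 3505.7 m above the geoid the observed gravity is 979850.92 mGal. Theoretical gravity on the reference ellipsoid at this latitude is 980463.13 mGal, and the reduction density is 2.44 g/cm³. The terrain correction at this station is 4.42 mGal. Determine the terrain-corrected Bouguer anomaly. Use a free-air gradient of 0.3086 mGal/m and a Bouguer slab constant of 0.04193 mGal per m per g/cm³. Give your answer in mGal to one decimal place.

Free-air correction = 0.3086 × 3505.7 = 1081.86 mGal
Free-air anomaly = 979850.92 − 980463.13 + (1081.86) = 469.65 mGal
Bouguer slab correction = 0.04193 × 2.44 × 3505.7 = 358.67 mGal
Simple Bouguer anomaly = 469.65 − (358.67) = 110.98 mGal
Complete Bouguer anomaly = 110.98 + 4.42 = 115.40 mGal

115.4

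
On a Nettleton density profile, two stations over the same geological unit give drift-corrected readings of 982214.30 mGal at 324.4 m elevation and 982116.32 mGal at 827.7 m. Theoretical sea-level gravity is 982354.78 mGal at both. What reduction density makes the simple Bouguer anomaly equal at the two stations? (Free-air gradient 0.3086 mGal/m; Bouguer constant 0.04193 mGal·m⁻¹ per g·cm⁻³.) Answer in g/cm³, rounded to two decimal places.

Δg_obs = 982116.32 − 982214.30 = -97.98 mGal over Δh = 827.7 − 324.4 = 503.3 m
Equal Bouguer anomalies ⇒ Δg_obs + (0.3086 − 0.04193ρ)·Δh = 0
0.3086 − 0.04193ρ = −Δg_obs/Δh = 0.19468
ρ = (0.3086 − 0.19468) / 0.04193 = 2.72 g/cm³

2.72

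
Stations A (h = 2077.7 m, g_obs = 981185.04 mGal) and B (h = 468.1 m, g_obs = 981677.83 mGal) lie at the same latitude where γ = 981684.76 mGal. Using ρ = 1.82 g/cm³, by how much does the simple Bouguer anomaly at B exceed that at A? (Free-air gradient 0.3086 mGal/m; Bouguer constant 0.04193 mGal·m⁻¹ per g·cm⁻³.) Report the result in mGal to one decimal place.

118.9

Δg_SB(A) = 981185.04 − 981684.76 + 0.3086×2077.7 − 0.04193×1.82×2077.7 = -17.10 mGal
Δg_SB(B) = 981677.83 − 981684.76 + 0.3086×468.1 − 0.04193×1.82×468.1 = 101.80 mGal
Difference = 101.80 − (-17.10) = 118.90 mGal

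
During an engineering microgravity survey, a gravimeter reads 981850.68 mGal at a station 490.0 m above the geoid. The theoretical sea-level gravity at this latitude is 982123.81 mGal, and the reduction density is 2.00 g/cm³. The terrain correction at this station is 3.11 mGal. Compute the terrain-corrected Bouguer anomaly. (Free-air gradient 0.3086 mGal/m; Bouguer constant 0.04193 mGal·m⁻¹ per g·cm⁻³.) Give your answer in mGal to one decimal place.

-159.9

Free-air correction = 0.3086 × 490.0 = 151.21 mGal
Free-air anomaly = 981850.68 − 982123.81 + (151.21) = -121.92 mGal
Bouguer slab correction = 0.04193 × 2.00 × 490.0 = 41.09 mGal
Simple Bouguer anomaly = -121.92 − (41.09) = -163.01 mGal
Complete Bouguer anomaly = -163.01 + 3.11 = -159.90 mGal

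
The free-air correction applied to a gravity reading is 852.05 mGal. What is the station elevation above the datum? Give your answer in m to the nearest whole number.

h = 852.05 / 0.3086 = 2761.02 m

2761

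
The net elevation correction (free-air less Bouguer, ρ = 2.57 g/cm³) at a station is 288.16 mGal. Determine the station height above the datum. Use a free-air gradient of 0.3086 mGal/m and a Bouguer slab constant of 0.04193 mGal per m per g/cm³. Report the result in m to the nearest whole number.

Combined gradient = 0.3086 − 0.04193 × 2.57 = 0.2008399 mGal/m
h = 288.16 / 0.2008399 = 1434.77 m

1435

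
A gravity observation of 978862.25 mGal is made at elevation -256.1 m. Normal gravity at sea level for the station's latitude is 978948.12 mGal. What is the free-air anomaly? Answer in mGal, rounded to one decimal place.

Free-air correction = 0.3086 × -256.1 = -79.03 mGal
Free-air anomaly = 978862.25 − 978948.12 + (-79.03) = -164.90 mGal

-164.9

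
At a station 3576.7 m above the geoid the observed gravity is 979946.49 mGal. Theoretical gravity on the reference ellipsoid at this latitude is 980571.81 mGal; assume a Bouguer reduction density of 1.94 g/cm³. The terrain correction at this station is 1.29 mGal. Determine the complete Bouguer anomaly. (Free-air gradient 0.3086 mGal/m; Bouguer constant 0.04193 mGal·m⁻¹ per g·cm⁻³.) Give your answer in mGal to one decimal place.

188.8

Free-air correction = 0.3086 × 3576.7 = 1103.77 mGal
Free-air anomaly = 979946.49 − 980571.81 + (1103.77) = 478.45 mGal
Bouguer slab correction = 0.04193 × 1.94 × 3576.7 = 290.94 mGal
Simple Bouguer anomaly = 478.45 − (290.94) = 187.51 mGal
Complete Bouguer anomaly = 187.51 + 1.29 = 188.80 mGal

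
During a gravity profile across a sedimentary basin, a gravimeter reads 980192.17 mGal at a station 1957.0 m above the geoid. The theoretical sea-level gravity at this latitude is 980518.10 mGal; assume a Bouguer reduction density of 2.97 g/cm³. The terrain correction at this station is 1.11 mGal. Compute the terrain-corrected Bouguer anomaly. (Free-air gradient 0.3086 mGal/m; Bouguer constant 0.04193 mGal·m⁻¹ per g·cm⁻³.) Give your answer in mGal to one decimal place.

35.4

Free-air correction = 0.3086 × 1957.0 = 603.93 mGal
Free-air anomaly = 980192.17 − 980518.10 + (603.93) = 278.00 mGal
Bouguer slab correction = 0.04193 × 2.97 × 1957.0 = 243.71 mGal
Simple Bouguer anomaly = 278.00 − (243.71) = 34.29 mGal
Complete Bouguer anomaly = 34.29 + 1.11 = 35.40 mGal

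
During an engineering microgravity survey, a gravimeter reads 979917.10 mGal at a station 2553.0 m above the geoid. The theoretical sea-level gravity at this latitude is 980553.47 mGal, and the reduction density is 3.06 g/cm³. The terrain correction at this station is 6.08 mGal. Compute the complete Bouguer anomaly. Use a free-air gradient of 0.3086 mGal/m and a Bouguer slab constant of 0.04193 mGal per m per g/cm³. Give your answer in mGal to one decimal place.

Free-air correction = 0.3086 × 2553.0 = 787.86 mGal
Free-air anomaly = 979917.10 − 980553.47 + (787.86) = 151.49 mGal
Bouguer slab correction = 0.04193 × 3.06 × 2553.0 = 327.56 mGal
Simple Bouguer anomaly = 151.49 − (327.56) = -176.07 mGal
Complete Bouguer anomaly = -176.07 + 6.08 = -169.99 mGal

-170.0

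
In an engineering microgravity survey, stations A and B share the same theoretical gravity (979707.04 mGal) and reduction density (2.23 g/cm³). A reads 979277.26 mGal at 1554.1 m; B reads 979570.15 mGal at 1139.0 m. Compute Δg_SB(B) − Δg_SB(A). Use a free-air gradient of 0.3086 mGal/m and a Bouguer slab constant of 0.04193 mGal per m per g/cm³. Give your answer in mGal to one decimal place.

Δg_SB(A) = 979277.26 − 979707.04 + 0.3086×1554.1 − 0.04193×2.23×1554.1 = -95.50 mGal
Δg_SB(B) = 979570.15 − 979707.04 + 0.3086×1139.0 − 0.04193×2.23×1139.0 = 108.10 mGal
Difference = 108.10 − (-95.50) = 203.60 mGal

203.6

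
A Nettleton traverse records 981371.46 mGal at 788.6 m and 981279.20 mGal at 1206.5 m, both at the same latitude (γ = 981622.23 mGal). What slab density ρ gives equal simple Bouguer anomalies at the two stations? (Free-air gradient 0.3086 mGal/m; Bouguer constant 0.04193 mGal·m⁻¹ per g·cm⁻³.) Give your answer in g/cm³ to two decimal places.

2.09

Δg_obs = 981279.20 − 981371.46 = -92.26 mGal over Δh = 1206.5 − 788.6 = 417.9 m
Equal Bouguer anomalies ⇒ Δg_obs + (0.3086 − 0.04193ρ)·Δh = 0
0.3086 − 0.04193ρ = −Δg_obs/Δh = 0.22077
ρ = (0.3086 − 0.22077) / 0.04193 = 2.09 g/cm³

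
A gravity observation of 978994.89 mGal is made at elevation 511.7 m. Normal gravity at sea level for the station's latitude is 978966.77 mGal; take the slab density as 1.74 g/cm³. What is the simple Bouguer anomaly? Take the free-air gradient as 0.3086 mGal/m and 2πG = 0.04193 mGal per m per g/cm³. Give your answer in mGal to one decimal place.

Free-air correction = 0.3086 × 511.7 = 157.91 mGal
Free-air anomaly = 978994.89 − 978966.77 + (157.91) = 186.03 mGal
Bouguer slab correction = 0.04193 × 1.74 × 511.7 = 37.33 mGal
Simple Bouguer anomaly = 186.03 − (37.33) = 148.70 mGal

148.7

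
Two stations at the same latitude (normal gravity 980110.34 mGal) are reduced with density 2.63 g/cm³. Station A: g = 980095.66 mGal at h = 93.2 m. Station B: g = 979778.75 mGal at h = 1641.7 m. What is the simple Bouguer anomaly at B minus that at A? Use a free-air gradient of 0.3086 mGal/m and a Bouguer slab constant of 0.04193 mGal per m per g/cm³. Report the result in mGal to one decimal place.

Δg_SB(A) = 980095.66 − 980110.34 + 0.3086×93.2 − 0.04193×2.63×93.2 = 3.80 mGal
Δg_SB(B) = 979778.75 − 980110.34 + 0.3086×1641.7 − 0.04193×2.63×1641.7 = -6.00 mGal
Difference = -6.00 − (3.80) = -9.80 mGal

-9.8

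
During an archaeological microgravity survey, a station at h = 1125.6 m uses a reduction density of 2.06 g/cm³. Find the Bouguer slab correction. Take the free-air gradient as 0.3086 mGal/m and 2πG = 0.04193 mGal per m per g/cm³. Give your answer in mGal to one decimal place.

Bouguer slab correction = 0.04193 × 2.06 × 1125.6 = 97.2 mGal

97.2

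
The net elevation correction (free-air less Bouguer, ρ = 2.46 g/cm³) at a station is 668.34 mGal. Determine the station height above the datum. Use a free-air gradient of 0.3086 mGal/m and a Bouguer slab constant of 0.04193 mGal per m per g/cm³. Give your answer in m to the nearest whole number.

3253

Combined gradient = 0.3086 − 0.04193 × 2.46 = 0.2054522 mGal/m
h = 668.34 / 0.2054522 = 3253.02 m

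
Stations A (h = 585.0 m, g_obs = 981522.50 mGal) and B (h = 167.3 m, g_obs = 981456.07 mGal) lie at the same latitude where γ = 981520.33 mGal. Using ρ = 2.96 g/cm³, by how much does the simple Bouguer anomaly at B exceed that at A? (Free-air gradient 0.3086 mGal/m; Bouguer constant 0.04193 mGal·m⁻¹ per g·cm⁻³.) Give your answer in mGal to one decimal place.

-143.5

Δg_SB(A) = 981522.50 − 981520.33 + 0.3086×585.0 − 0.04193×2.96×585.0 = 110.10 mGal
Δg_SB(B) = 981456.07 − 981520.33 + 0.3086×167.3 − 0.04193×2.96×167.3 = -33.40 mGal
Difference = -33.40 − (110.10) = -143.50 mGal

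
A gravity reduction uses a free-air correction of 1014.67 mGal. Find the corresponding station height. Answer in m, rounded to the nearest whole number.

3288

h = 1014.67 / 0.3086 = 3287.98 m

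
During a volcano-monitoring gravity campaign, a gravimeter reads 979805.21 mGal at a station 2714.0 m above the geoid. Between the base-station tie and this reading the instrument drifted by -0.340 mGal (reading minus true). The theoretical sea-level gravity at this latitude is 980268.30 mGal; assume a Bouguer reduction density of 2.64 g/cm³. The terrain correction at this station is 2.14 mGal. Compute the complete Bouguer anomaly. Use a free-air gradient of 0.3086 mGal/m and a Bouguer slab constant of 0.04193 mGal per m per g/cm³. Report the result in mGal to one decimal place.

Drift-corrected reading = 979805.21 − (-0.340) = 979805.550 mGal
Free-air correction = 0.3086 × 2714.0 = 837.54 mGal
Free-air anomaly = 979805.550 − 980268.30 + (837.54) = 374.790 mGal
Bouguer slab correction = 0.04193 × 2.64 × 2714.0 = 300.43 mGal
Simple Bouguer anomaly = 374.790 − (300.43) = 74.360 mGal
Complete Bouguer anomaly = 74.360 + 2.14 = 76.500 mGal

76.5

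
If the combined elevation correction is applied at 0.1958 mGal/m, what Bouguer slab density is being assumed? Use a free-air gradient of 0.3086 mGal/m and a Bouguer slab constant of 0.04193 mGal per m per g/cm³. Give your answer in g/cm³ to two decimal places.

2.69

0.1958 = 0.3086 − 0.04193 × ρ
ρ = (0.3086 − 0.1958) / 0.04193 = 2.69 g/cm³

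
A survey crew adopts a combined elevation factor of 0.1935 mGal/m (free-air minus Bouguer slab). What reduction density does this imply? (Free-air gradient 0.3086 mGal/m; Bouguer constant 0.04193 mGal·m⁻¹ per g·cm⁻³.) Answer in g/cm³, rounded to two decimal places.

2.75

0.1935 = 0.3086 − 0.04193 × ρ
ρ = (0.3086 − 0.1935) / 0.04193 = 2.75 g/cm³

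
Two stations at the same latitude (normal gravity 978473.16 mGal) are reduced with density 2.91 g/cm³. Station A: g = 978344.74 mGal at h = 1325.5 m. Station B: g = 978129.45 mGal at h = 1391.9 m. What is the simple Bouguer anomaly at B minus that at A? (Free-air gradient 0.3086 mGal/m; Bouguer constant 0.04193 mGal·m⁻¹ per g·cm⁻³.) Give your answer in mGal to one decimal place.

-202.9

Δg_SB(A) = 978344.74 − 978473.16 + 0.3086×1325.5 − 0.04193×2.91×1325.5 = 118.90 mGal
Δg_SB(B) = 978129.45 − 978473.16 + 0.3086×1391.9 − 0.04193×2.91×1391.9 = -84.00 mGal
Difference = -84.00 − (118.90) = -202.90 mGal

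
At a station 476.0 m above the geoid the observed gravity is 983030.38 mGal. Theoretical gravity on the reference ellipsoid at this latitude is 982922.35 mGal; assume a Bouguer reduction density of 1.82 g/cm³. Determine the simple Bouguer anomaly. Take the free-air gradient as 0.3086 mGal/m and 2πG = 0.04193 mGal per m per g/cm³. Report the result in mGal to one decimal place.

218.6

Free-air correction = 0.3086 × 476.0 = 146.89 mGal
Free-air anomaly = 983030.38 − 982922.35 + (146.89) = 254.92 mGal
Bouguer slab correction = 0.04193 × 1.82 × 476.0 = 36.32 mGal
Simple Bouguer anomaly = 254.92 − (36.32) = 218.60 mGal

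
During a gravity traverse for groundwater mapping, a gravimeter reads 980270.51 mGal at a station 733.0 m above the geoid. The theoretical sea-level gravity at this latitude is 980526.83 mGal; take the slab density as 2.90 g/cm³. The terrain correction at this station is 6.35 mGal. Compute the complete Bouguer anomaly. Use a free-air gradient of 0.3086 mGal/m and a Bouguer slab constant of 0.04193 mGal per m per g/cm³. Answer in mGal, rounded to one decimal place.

-112.9

Free-air correction = 0.3086 × 733.0 = 226.20 mGal
Free-air anomaly = 980270.51 − 980526.83 + (226.20) = -30.12 mGal
Bouguer slab correction = 0.04193 × 2.90 × 733.0 = 89.13 mGal
Simple Bouguer anomaly = -30.12 − (89.13) = -119.25 mGal
Complete Bouguer anomaly = -119.25 + 6.35 = -112.90 mGal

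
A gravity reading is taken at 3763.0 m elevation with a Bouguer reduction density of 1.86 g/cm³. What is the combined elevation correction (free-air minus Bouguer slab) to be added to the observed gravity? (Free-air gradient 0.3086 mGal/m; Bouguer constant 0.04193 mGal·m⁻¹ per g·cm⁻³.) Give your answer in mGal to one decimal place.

867.8

Combined gradient = 0.3086 − 0.04193 × 1.86 = 0.2306102 mGal/m
Combined elevation correction = 0.2306102 × 3763.0 = 867.8 mGal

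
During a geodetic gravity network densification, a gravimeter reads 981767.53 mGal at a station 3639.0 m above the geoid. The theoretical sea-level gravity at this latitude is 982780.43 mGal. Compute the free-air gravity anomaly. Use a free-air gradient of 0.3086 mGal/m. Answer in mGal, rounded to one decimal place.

110.1

Free-air correction = 0.3086 × 3639.0 = 1123.00 mGal
Free-air anomaly = 981767.53 − 982780.43 + (1123.00) = 110.10 mGal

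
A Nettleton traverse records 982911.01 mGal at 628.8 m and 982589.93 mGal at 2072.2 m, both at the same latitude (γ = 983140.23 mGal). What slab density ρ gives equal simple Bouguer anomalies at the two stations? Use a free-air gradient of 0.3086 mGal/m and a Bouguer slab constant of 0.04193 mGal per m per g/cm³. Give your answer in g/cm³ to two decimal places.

Δg_obs = 982589.93 − 982911.01 = -321.08 mGal over Δh = 2072.2 − 628.8 = 1443.4 m
Equal Bouguer anomalies ⇒ Δg_obs + (0.3086 − 0.04193ρ)·Δh = 0
0.3086 − 0.04193ρ = −Δg_obs/Δh = 0.22245
ρ = (0.3086 − 0.22245) / 0.04193 = 2.05 g/cm³

2.05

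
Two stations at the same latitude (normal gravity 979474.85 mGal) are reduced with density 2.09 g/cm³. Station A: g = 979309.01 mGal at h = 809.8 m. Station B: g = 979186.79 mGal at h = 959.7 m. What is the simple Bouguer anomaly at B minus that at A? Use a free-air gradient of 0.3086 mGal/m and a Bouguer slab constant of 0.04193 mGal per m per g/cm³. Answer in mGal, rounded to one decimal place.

Δg_SB(A) = 979309.01 − 979474.85 + 0.3086×809.8 − 0.04193×2.09×809.8 = 13.10 mGal
Δg_SB(B) = 979186.79 − 979474.85 + 0.3086×959.7 − 0.04193×2.09×959.7 = -76.00 mGal
Difference = -76.00 − (13.10) = -89.10 mGal

-89.1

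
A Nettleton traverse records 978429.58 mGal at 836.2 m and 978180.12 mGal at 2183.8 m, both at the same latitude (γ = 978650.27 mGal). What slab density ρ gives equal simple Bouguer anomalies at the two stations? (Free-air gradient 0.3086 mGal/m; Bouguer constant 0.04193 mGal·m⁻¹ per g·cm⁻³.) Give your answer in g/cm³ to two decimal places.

Δg_obs = 978180.12 − 978429.58 = -249.46 mGal over Δh = 2183.8 − 836.2 = 1347.6 m
Equal Bouguer anomalies ⇒ Δg_obs + (0.3086 − 0.04193ρ)·Δh = 0
0.3086 − 0.04193ρ = −Δg_obs/Δh = 0.18511
ρ = (0.3086 − 0.18511) / 0.04193 = 2.95 g/cm³

2.95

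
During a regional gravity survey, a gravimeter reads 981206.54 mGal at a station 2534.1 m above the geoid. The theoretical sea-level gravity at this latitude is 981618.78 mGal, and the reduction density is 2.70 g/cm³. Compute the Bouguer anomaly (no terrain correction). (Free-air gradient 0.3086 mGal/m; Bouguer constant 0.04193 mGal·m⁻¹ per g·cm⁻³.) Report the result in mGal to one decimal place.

82.9

Free-air correction = 0.3086 × 2534.1 = 782.02 mGal
Free-air anomaly = 981206.54 − 981618.78 + (782.02) = 369.78 mGal
Bouguer slab correction = 0.04193 × 2.70 × 2534.1 = 286.89 mGal
Simple Bouguer anomaly = 369.78 − (286.89) = 82.89 mGal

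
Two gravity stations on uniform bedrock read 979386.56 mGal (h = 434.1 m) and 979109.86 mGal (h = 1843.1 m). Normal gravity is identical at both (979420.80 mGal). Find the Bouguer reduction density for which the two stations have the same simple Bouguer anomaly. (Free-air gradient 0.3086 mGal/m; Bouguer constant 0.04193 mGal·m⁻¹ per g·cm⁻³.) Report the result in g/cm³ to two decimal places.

2.68

Δg_obs = 979109.86 − 979386.56 = -276.70 mGal over Δh = 1843.1 − 434.1 = 1409.0 m
Equal Bouguer anomalies ⇒ Δg_obs + (0.3086 − 0.04193ρ)·Δh = 0
0.3086 − 0.04193ρ = −Δg_obs/Δh = 0.19638
ρ = (0.3086 − 0.19638) / 0.04193 = 2.68 g/cm³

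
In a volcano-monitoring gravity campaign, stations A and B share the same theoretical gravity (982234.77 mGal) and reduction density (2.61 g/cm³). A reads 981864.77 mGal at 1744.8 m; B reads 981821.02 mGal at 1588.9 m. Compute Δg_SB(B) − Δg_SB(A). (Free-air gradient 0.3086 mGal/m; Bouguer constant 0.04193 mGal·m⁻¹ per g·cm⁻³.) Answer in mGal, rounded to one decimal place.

Δg_SB(A) = 981864.77 − 982234.77 + 0.3086×1744.8 − 0.04193×2.61×1744.8 = -22.50 mGal
Δg_SB(B) = 981821.02 − 982234.77 + 0.3086×1588.9 − 0.04193×2.61×1588.9 = -97.30 mGal
Difference = -97.30 − (-22.50) = -74.80 mGal

-74.8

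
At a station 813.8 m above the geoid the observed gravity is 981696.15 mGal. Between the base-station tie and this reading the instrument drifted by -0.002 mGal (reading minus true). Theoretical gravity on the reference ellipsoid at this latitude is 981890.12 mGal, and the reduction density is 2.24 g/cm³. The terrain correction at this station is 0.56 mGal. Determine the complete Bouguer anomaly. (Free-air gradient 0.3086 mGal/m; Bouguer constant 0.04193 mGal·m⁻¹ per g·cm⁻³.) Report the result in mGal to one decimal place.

Drift-corrected reading = 981696.15 − (-0.002) = 981696.152 mGal
Free-air correction = 0.3086 × 813.8 = 251.14 mGal
Free-air anomaly = 981696.152 − 981890.12 + (251.14) = 57.172 mGal
Bouguer slab correction = 0.04193 × 2.24 × 813.8 = 76.43 mGal
Simple Bouguer anomaly = 57.172 − (76.43) = -19.258 mGal
Complete Bouguer anomaly = -19.258 + 0.56 = -18.698 mGal

-18.7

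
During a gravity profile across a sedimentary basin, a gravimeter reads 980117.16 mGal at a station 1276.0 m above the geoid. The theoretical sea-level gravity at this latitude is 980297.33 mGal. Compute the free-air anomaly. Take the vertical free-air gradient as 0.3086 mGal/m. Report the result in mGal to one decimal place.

Free-air correction = 0.3086 × 1276.0 = 393.77 mGal
Free-air anomaly = 980117.16 − 980297.33 + (393.77) = 213.60 mGal

213.6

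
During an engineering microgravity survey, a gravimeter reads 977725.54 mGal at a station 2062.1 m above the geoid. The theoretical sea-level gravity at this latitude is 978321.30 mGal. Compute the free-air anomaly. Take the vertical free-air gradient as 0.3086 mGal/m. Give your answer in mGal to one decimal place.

40.6

Free-air correction = 0.3086 × 2062.1 = 636.36 mGal
Free-air anomaly = 977725.54 − 978321.30 + (636.36) = 40.60 mGal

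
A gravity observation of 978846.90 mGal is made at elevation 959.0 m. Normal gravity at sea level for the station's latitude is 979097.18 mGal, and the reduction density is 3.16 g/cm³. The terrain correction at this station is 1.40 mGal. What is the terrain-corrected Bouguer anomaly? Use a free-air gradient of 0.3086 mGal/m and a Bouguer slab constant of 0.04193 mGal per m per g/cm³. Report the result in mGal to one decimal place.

Free-air correction = 0.3086 × 959.0 = 295.95 mGal
Free-air anomaly = 978846.90 − 979097.18 + (295.95) = 45.67 mGal
Bouguer slab correction = 0.04193 × 3.16 × 959.0 = 127.07 mGal
Simple Bouguer anomaly = 45.67 − (127.07) = -81.40 mGal
Complete Bouguer anomaly = -81.40 + 1.40 = -80.00 mGal

-80.0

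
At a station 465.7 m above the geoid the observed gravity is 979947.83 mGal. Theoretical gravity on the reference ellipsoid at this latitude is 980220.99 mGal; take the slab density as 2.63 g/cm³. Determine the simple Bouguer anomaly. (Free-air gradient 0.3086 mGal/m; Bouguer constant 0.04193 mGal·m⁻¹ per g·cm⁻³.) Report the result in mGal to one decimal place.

Free-air correction = 0.3086 × 465.7 = 143.72 mGal
Free-air anomaly = 979947.83 − 980220.99 + (143.72) = -129.44 mGal
Bouguer slab correction = 0.04193 × 2.63 × 465.7 = 51.36 mGal
Simple Bouguer anomaly = -129.44 − (51.36) = -180.80 mGal

-180.8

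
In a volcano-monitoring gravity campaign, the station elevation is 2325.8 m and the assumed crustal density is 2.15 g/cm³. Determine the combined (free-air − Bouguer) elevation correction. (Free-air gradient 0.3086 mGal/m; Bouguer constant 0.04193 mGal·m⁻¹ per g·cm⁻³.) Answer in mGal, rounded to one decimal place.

508.1

Combined gradient = 0.3086 − 0.04193 × 2.15 = 0.2184505 mGal/m
Combined elevation correction = 0.2184505 × 2325.8 = 508.1 mGal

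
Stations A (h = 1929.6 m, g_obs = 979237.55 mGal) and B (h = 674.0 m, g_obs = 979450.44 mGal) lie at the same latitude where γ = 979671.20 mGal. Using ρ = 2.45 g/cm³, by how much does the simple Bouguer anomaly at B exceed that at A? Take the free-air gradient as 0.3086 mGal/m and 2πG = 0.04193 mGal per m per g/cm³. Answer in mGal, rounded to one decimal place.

Δg_SB(A) = 979237.55 − 979671.20 + 0.3086×1929.6 − 0.04193×2.45×1929.6 = -36.40 mGal
Δg_SB(B) = 979450.44 − 979671.20 + 0.3086×674.0 − 0.04193×2.45×674.0 = -82.00 mGal
Difference = -82.00 − (-36.40) = -45.60 mGal

-45.6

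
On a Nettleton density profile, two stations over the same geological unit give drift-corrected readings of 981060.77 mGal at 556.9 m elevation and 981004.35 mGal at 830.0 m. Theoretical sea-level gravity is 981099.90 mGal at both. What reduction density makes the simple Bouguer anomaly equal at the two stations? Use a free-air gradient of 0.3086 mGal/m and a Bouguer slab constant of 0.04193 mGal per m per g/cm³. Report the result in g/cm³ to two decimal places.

2.43

Δg_obs = 981004.35 − 981060.77 = -56.42 mGal over Δh = 830.0 − 556.9 = 273.1 m
Equal Bouguer anomalies ⇒ Δg_obs + (0.3086 − 0.04193ρ)·Δh = 0
0.3086 − 0.04193ρ = −Δg_obs/Δh = 0.20659
ρ = (0.3086 − 0.20659) / 0.04193 = 2.43 g/cm³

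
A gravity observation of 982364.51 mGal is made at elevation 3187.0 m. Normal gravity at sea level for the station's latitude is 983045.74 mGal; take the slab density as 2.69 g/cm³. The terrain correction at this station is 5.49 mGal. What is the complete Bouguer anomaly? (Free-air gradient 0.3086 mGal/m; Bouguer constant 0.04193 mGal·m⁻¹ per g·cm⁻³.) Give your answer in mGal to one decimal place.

-51.7

Free-air correction = 0.3086 × 3187.0 = 983.51 mGal
Free-air anomaly = 982364.51 − 983045.74 + (983.51) = 302.28 mGal
Bouguer slab correction = 0.04193 × 2.69 × 3187.0 = 359.47 mGal
Simple Bouguer anomaly = 302.28 − (359.47) = -57.19 mGal
Complete Bouguer anomaly = -57.19 + 5.49 = -51.70 mGal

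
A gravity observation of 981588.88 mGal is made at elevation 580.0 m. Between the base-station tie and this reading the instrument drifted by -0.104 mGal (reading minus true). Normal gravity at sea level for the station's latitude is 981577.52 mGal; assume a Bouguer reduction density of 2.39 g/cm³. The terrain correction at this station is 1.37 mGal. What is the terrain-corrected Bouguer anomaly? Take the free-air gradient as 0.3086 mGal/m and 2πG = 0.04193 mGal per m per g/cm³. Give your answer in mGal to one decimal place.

Drift-corrected reading = 981588.88 − (-0.104) = 981588.984 mGal
Free-air correction = 0.3086 × 580.0 = 178.99 mGal
Free-air anomaly = 981588.984 − 981577.52 + (178.99) = 190.454 mGal
Bouguer slab correction = 0.04193 × 2.39 × 580.0 = 58.12 mGal
Simple Bouguer anomaly = 190.454 − (58.12) = 132.334 mGal
Complete Bouguer anomaly = 132.334 + 1.37 = 133.704 mGal

133.7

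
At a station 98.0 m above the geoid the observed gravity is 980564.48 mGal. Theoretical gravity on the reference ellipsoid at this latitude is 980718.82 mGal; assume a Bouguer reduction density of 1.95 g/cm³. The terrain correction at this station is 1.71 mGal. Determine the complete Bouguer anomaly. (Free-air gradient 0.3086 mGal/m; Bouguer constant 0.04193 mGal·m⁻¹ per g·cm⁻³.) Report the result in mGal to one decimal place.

Free-air correction = 0.3086 × 98.0 = 30.24 mGal
Free-air anomaly = 980564.48 − 980718.82 + (30.24) = -124.10 mGal
Bouguer slab correction = 0.04193 × 1.95 × 98.0 = 8.01 mGal
Simple Bouguer anomaly = -124.10 − (8.01) = -132.11 mGal
Complete Bouguer anomaly = -132.11 + 1.71 = -130.40 mGal

-130.4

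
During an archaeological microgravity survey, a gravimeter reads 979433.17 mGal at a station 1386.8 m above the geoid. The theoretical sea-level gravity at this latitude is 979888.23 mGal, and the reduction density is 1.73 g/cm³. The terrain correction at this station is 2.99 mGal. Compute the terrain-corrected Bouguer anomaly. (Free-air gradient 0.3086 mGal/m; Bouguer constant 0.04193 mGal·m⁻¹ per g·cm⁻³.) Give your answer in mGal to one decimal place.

Free-air correction = 0.3086 × 1386.8 = 427.97 mGal
Free-air anomaly = 979433.17 − 979888.23 + (427.97) = -27.09 mGal
Bouguer slab correction = 0.04193 × 1.73 × 1386.8 = 100.60 mGal
Simple Bouguer anomaly = -27.09 − (100.60) = -127.69 mGal
Complete Bouguer anomaly = -127.69 + 2.99 = -124.70 mGal

-124.7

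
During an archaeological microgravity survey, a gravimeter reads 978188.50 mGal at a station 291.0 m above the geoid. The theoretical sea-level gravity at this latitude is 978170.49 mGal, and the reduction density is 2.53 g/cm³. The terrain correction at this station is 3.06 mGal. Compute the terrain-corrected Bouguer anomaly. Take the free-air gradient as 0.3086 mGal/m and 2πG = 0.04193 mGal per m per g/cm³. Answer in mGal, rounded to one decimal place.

Free-air correction = 0.3086 × 291.0 = 89.80 mGal
Free-air anomaly = 978188.50 − 978170.49 + (89.80) = 107.81 mGal
Bouguer slab correction = 0.04193 × 2.53 × 291.0 = 30.87 mGal
Simple Bouguer anomaly = 107.81 − (30.87) = 76.94 mGal
Complete Bouguer anomaly = 76.94 + 3.06 = 80.00 mGal

80.0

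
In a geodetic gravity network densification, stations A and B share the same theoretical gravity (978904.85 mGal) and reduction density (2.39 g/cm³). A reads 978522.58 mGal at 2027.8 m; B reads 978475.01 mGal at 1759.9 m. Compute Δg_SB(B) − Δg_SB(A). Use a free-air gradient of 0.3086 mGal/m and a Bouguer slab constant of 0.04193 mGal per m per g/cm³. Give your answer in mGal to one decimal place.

-103.4

Δg_SB(A) = 978522.58 − 978904.85 + 0.3086×2027.8 − 0.04193×2.39×2027.8 = 40.30 mGal
Δg_SB(B) = 978475.01 − 978904.85 + 0.3086×1759.9 − 0.04193×2.39×1759.9 = -63.10 mGal
Difference = -63.10 − (40.30) = -103.40 mGal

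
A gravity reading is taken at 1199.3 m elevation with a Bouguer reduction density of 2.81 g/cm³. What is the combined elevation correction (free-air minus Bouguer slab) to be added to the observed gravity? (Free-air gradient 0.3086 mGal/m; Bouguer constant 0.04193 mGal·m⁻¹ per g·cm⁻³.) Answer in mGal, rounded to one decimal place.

228.8

Combined gradient = 0.3086 − 0.04193 × 2.81 = 0.1907767 mGal/m
Combined elevation correction = 0.1907767 × 1199.3 = 228.8 mGal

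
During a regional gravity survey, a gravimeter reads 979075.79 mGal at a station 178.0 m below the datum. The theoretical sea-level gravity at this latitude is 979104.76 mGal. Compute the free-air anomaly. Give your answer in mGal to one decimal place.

Free-air correction = 0.3086 × -178.0 = -54.93 mGal
Free-air anomaly = 979075.79 − 979104.76 + (-54.93) = -83.90 mGal

-83.9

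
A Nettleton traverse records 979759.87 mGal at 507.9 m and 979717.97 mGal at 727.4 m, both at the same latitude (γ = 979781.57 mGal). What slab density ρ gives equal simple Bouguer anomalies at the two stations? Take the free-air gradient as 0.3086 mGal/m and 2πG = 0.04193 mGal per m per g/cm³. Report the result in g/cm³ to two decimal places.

2.81

Δg_obs = 979717.97 − 979759.87 = -41.90 mGal over Δh = 727.4 − 507.9 = 219.5 m
Equal Bouguer anomalies ⇒ Δg_obs + (0.3086 − 0.04193ρ)·Δh = 0
0.3086 − 0.04193ρ = −Δg_obs/Δh = 0.19089
ρ = (0.3086 − 0.19089) / 0.04193 = 2.81 g/cm³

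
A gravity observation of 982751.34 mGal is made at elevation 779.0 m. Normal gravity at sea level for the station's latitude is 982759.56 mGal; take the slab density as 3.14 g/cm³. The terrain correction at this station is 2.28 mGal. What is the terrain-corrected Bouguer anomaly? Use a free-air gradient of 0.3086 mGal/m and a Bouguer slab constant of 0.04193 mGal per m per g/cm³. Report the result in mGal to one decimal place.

Free-air correction = 0.3086 × 779.0 = 240.40 mGal
Free-air anomaly = 982751.34 − 982759.56 + (240.40) = 232.18 mGal
Bouguer slab correction = 0.04193 × 3.14 × 779.0 = 102.56 mGal
Simple Bouguer anomaly = 232.18 − (102.56) = 129.62 mGal
Complete Bouguer anomaly = 129.62 + 2.28 = 131.90 mGal

131.9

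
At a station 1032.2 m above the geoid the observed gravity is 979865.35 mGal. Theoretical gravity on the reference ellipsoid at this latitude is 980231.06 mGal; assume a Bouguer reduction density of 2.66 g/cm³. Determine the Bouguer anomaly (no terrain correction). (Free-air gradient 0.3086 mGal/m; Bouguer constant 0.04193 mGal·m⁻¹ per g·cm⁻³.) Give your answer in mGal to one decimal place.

Free-air correction = 0.3086 × 1032.2 = 318.54 mGal
Free-air anomaly = 979865.35 − 980231.06 + (318.54) = -47.17 mGal
Bouguer slab correction = 0.04193 × 2.66 × 1032.2 = 115.13 mGal
Simple Bouguer anomaly = -47.17 − (115.13) = -162.30 mGal

-162.3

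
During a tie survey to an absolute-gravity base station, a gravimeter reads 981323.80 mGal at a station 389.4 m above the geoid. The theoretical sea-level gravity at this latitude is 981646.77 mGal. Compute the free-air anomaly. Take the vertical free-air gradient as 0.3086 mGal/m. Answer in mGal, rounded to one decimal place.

Free-air correction = 0.3086 × 389.4 = 120.17 mGal
Free-air anomaly = 981323.80 − 981646.77 + (120.17) = -202.80 mGal

-202.8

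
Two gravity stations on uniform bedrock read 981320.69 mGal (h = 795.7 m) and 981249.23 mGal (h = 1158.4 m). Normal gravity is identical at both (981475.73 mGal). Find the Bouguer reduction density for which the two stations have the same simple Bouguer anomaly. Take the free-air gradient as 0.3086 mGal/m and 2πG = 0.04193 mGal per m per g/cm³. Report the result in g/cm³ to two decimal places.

2.66

Δg_obs = 981249.23 − 981320.69 = -71.46 mGal over Δh = 1158.4 − 795.7 = 362.7 m
Equal Bouguer anomalies ⇒ Δg_obs + (0.3086 − 0.04193ρ)·Δh = 0
0.3086 − 0.04193ρ = −Δg_obs/Δh = 0.19702
ρ = (0.3086 − 0.19702) / 0.04193 = 2.66 g/cm³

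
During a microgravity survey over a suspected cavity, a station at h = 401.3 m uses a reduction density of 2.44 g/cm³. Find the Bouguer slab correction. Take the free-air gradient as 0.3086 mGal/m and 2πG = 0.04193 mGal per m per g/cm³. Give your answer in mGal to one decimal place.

41.1

Bouguer slab correction = 0.04193 × 2.44 × 401.3 = 41.1 mGal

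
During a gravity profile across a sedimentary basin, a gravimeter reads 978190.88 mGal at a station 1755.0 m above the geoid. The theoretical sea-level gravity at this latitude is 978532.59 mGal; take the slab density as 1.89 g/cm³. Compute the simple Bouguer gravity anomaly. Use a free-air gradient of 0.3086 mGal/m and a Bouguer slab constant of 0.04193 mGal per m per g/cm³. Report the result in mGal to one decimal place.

60.8

Free-air correction = 0.3086 × 1755.0 = 541.59 mGal
Free-air anomaly = 978190.88 − 978532.59 + (541.59) = 199.88 mGal
Bouguer slab correction = 0.04193 × 1.89 × 1755.0 = 139.08 mGal
Simple Bouguer anomaly = 199.88 − (139.08) = 60.80 mGal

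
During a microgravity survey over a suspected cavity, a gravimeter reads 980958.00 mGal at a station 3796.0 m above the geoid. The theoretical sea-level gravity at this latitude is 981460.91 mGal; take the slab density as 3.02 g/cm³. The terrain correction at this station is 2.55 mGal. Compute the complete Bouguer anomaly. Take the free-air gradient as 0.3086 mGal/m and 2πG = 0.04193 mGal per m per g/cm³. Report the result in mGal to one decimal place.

190.4

Free-air correction = 0.3086 × 3796.0 = 1171.45 mGal
Free-air anomaly = 980958.00 − 981460.91 + (1171.45) = 668.54 mGal
Bouguer slab correction = 0.04193 × 3.02 × 3796.0 = 480.68 mGal
Simple Bouguer anomaly = 668.54 − (480.68) = 187.86 mGal
Complete Bouguer anomaly = 187.86 + 2.55 = 190.41 mGal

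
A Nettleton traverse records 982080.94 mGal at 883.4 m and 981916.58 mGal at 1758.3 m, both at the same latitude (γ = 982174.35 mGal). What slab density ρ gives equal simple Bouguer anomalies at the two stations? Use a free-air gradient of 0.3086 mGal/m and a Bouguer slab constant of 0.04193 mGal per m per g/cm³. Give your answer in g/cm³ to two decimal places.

Δg_obs = 981916.58 − 982080.94 = -164.36 mGal over Δh = 1758.3 − 883.4 = 874.9 m
Equal Bouguer anomalies ⇒ Δg_obs + (0.3086 − 0.04193ρ)·Δh = 0
0.3086 − 0.04193ρ = −Δg_obs/Δh = 0.18786
ρ = (0.3086 − 0.18786) / 0.04193 = 2.88 g/cm³

2.88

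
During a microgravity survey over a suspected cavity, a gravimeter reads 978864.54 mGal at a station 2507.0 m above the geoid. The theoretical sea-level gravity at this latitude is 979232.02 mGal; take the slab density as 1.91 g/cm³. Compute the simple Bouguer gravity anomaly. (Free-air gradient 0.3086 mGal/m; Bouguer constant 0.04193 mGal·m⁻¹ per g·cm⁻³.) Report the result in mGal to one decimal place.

205.4

Free-air correction = 0.3086 × 2507.0 = 773.66 mGal
Free-air anomaly = 978864.54 − 979232.02 + (773.66) = 406.18 mGal
Bouguer slab correction = 0.04193 × 1.91 × 2507.0 = 200.78 mGal
Simple Bouguer anomaly = 406.18 − (200.78) = 205.40 mGal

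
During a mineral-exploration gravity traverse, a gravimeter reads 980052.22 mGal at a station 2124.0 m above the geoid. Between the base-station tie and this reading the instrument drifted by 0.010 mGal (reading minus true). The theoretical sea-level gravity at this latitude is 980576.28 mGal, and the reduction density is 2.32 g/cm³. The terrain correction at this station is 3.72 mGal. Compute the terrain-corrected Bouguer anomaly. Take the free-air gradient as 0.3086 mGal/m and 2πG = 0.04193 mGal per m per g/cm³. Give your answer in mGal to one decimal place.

Drift-corrected reading = 980052.22 − (0.010) = 980052.210 mGal
Free-air correction = 0.3086 × 2124.0 = 655.47 mGal
Free-air anomaly = 980052.210 − 980576.28 + (655.47) = 131.400 mGal
Bouguer slab correction = 0.04193 × 2.32 × 2124.0 = 206.62 mGal
Simple Bouguer anomaly = 131.400 − (206.62) = -75.220 mGal
Complete Bouguer anomaly = -75.220 + 3.72 = -71.500 mGal

-71.5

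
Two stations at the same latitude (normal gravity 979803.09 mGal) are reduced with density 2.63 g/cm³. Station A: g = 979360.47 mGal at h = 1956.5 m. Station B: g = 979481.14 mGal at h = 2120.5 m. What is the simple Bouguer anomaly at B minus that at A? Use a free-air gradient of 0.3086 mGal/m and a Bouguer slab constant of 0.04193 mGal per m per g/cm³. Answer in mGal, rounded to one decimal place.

153.2

Δg_SB(A) = 979360.47 − 979803.09 + 0.3086×1956.5 − 0.04193×2.63×1956.5 = -54.60 mGal
Δg_SB(B) = 979481.14 − 979803.09 + 0.3086×2120.5 − 0.04193×2.63×2120.5 = 98.60 mGal
Difference = 98.60 − (-54.60) = 153.20 mGal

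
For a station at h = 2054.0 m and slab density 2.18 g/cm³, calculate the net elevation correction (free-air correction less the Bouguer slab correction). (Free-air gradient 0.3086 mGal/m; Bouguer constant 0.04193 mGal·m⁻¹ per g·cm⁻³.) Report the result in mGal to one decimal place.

446.1

Combined gradient = 0.3086 − 0.04193 × 2.18 = 0.2171926 mGal/m
Combined elevation correction = 0.2171926 × 2054.0 = 446.1 mGal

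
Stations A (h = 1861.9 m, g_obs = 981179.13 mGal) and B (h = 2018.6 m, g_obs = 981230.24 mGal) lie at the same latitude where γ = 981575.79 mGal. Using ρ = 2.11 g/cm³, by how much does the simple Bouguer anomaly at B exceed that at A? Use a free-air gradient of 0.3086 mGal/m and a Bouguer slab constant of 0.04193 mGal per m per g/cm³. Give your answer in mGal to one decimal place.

85.6

Δg_SB(A) = 981179.13 − 981575.79 + 0.3086×1861.9 − 0.04193×2.11×1861.9 = 13.20 mGal
Δg_SB(B) = 981230.24 − 981575.79 + 0.3086×2018.6 − 0.04193×2.11×2018.6 = 98.80 mGal
Difference = 98.80 − (13.20) = 85.60 mGal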